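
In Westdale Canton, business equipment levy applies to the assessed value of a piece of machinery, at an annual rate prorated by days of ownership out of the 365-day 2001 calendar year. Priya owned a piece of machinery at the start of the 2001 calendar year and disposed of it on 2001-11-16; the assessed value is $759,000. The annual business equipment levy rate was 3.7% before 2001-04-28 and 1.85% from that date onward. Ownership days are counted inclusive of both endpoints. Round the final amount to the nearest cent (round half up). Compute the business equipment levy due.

$16,811.33

2001-01-01 to 2001-04-27: 117 days at 3.7% → $759,000 × 3.7% × 117/365 = $9,001.9479
2001-04-28 to 2001-11-16: 203 days at 1.85% → $759,000 × 1.85% × 203/365 = $7,809.3822
Total = $16,811.3301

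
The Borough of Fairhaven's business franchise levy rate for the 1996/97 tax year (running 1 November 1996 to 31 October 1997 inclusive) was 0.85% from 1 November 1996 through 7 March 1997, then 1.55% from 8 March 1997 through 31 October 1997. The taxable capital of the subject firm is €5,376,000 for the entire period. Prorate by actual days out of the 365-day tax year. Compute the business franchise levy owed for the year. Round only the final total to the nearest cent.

€70,234.13

1 November 1996 – 7 March 1997: 127 days at 0.85% → €5,376,000 × 0.85% × 127/365 = €15,899.7041
8 March – 31 October 1997: 238 days at 1.55% → €5,376,000 × 1.55% × 238/365 = €54,334.4219
Total = €70,234.1260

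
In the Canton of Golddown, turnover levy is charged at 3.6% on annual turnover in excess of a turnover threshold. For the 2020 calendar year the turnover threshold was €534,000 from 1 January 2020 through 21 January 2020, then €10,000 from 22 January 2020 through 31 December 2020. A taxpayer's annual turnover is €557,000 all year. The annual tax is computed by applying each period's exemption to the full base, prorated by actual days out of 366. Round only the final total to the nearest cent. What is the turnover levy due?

1 January – 21 January 2020: 21 days, exemption €534,000 → (€557,000 − €534,000) × 3.6% × 21/366 = €47.5082
22 January – 31 December 2020: 345 days, exemption €10,000 → (€557,000 − €10,000) × 3.6% × 345/366 = €18,562.1311
Total = €18,609.6393

€18,609.64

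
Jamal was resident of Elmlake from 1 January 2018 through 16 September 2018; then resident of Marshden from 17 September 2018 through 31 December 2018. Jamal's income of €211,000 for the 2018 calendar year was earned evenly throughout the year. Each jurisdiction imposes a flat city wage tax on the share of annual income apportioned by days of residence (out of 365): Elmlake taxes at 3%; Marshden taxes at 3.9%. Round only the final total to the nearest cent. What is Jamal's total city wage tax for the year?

€6,881.49

Elmlake, 1 January – 16 September 2018: 259 days → €211,000 × 3% × 259/365 = €4,491.6986
Marshden, 17 September – 31 December 2018: 106 days → €211,000 × 3.9% × 106/365 = €2,389.7918
Total = €6,881.4904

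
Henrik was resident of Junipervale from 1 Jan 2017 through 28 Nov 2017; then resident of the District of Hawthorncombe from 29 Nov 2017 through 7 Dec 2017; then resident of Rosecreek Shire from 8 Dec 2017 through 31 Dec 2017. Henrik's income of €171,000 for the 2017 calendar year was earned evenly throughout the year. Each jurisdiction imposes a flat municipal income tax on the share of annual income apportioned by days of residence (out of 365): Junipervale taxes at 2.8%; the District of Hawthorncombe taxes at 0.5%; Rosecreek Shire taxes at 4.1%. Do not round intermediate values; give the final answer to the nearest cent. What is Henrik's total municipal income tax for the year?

Junipervale, 1 Jan – 28 Nov 2017: 332 days → €171,000 × 2.8% × 332/365 = €4,355.1123
The District of Hawthorncombe, 29 Nov – 7 Dec 2017: 9 days → €171,000 × 0.5% × 9/365 = €21.0822
Rosecreek Shire, 8 Dec – 31 Dec 2017: 24 days → €171,000 × 4.1% × 24/365 = €460.9973
Total = €4,837.1918

€4,837.19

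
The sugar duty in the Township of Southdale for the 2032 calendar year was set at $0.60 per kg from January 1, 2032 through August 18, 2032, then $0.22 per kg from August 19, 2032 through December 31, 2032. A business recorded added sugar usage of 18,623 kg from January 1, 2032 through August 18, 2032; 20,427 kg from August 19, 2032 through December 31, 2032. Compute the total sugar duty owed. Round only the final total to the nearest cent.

January 1 – August 18, 2032: 18,623 kg at $0.60/kg → $11173.80
August 19 – December 31, 2032: 20,427 kg at $0.22/kg → $4493.94

$15667.74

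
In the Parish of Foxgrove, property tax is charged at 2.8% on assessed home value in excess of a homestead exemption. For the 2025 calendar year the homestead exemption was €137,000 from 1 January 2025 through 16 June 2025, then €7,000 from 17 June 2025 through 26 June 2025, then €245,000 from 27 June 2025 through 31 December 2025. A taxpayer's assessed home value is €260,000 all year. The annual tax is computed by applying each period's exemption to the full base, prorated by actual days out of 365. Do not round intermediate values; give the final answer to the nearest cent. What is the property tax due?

1 January – 16 June 2025: 167 days, exemption €137,000 → (€260,000 − €137,000) × 2.8% × 167/365 = €1,575.7479
17 June – 26 June 2025: 10 days, exemption €7,000 → (€260,000 − €7,000) × 2.8% × 10/365 = €194.0822
27 June – 31 December 2025: 188 days, exemption €245,000 → (€260,000 − €245,000) × 2.8% × 188/365 = €216.3288
Total = €1,986.1589

€1,986.16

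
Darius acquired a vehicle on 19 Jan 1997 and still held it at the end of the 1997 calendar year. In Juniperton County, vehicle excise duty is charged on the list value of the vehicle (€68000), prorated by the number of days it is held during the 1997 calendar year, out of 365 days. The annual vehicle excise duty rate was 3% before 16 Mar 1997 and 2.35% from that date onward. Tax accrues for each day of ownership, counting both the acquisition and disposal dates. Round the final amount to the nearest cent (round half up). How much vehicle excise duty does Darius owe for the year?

€1587.01

19 Jan – 15 Mar 1997: 56 days at 3% → €68000 × 3% × 56/365 = €312.9863
16 Mar – 31 Dec 1997: 291 days at 2.35% → €68000 × 2.35% × 291/365 = €1274.0219
Total = €1587.0082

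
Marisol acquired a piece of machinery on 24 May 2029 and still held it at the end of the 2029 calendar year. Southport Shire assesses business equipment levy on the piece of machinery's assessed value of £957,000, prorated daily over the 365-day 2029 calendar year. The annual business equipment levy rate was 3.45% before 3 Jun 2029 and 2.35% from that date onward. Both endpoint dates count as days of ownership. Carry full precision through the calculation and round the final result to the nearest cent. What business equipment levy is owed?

24 May – 2 Jun 2029: 10 days at 3.45% → £957,000 × 3.45% × 10/365 = £904.5616
3 Jun – 31 Dec 2029: 212 days at 2.35% → £957,000 × 2.35% × 212/365 = £13,062.3945
Total = £13,966.9562

£13,966.96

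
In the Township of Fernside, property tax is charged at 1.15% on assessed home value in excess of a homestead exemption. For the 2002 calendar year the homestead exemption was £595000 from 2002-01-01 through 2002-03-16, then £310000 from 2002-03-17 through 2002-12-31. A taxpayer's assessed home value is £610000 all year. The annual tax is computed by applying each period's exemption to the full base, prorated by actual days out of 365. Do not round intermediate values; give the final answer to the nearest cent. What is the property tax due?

£2776.54

2002-01-01 to 2002-03-16: 75 days, exemption £595000 → (£610000 − £595000) × 1.15% × 75/365 = £35.4452
2002-03-17 to 2002-12-31: 290 days, exemption £310000 → (£610000 − £310000) × 1.15% × 290/365 = £2741.0959
Total = £2776.5411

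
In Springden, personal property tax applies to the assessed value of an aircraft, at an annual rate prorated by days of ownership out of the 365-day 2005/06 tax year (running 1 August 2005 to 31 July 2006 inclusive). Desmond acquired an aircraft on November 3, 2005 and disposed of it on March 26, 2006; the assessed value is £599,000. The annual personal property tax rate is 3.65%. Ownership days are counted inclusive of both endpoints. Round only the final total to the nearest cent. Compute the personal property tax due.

£8,625.60

Days held (November 3, 2005 – March 26, 2006): 144 out of 365
Tax = £599,000 × 3.65% × 144/365 = £8,625.6000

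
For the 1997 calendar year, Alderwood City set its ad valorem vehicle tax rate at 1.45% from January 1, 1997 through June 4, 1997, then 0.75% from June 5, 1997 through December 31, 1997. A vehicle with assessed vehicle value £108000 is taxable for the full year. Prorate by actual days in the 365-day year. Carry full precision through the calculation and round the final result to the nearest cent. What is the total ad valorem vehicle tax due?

£1131.04

January 1 – June 4, 1997: 155 days at 1.45% → £108000 × 1.45% × 155/365 = £665.0137
June 5 – December 31, 1997: 210 days at 0.75% → £108000 × 0.75% × 210/365 = £466.0274
Total = £1131.0411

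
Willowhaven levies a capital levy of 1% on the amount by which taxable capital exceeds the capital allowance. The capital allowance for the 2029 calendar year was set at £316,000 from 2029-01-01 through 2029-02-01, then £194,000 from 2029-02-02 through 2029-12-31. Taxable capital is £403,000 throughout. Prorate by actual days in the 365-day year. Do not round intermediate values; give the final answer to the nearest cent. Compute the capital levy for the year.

£1,983.04

2029-01-01 to 2029-02-01: 32 days, exemption £316,000 → (£403,000 − £316,000) × 1% × 32/365 = £76.2740
2029-02-02 to 2029-12-31: 333 days, exemption £194,000 → (£403,000 − £194,000) × 1% × 333/365 = £1,906.7671
Total = £1,983.0411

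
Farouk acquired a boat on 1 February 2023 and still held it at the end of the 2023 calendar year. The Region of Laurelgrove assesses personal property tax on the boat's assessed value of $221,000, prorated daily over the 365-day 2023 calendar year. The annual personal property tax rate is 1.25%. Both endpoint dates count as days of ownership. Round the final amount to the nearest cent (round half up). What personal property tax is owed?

Days held (1 February – 31 December 2023): 334 out of 365
Tax = $221,000 × 1.25% × 334/365 = $2,527.8767

$2,527.88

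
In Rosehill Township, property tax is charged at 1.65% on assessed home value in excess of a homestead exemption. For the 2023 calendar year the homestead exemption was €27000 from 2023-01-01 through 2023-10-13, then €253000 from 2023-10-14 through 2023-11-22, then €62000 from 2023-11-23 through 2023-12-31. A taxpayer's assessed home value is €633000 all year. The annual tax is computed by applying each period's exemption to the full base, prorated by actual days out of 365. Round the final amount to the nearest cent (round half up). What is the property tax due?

2023-01-01 to 2023-10-13: 286 days, exemption €27000 → (€633000 − €27000) × 1.65% × 286/365 = €7834.8329
2023-10-14 to 2023-11-22: 40 days, exemption €253000 → (€633000 − €253000) × 1.65% × 40/365 = €687.1233
2023-11-23 to 2023-12-31: 39 days, exemption €62000 → (€633000 − €62000) × 1.65% × 39/365 = €1006.6808
Total = €9528.6370

€9528.64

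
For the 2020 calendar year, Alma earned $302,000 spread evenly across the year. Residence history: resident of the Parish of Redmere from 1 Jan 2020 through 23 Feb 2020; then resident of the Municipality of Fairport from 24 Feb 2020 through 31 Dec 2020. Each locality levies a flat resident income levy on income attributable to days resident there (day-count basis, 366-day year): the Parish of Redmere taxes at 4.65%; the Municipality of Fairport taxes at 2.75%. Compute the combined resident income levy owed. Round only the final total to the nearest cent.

The Parish of Redmere, 1 Jan – 23 Feb 2020: 54 days → $302,000 × 4.65% × 54/366 = $2,071.9180
The Municipality of Fairport, 24 Feb – 31 Dec 2020: 312 days → $302,000 × 2.75% × 312/366 = $7,079.6721
Total = $9,151.5902

$9,151.59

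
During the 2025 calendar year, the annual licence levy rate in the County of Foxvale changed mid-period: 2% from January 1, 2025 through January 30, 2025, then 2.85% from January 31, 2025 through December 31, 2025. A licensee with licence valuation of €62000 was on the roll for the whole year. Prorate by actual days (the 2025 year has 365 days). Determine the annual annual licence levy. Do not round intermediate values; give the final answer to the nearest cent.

€1723.68

January 1 – January 30, 2025: 30 days at 2% → €62000 × 2% × 30/365 = €101.9178
January 31 – December 31, 2025: 335 days at 2.85% → €62000 × 2.85% × 335/365 = €1621.7671
Total = €1723.6849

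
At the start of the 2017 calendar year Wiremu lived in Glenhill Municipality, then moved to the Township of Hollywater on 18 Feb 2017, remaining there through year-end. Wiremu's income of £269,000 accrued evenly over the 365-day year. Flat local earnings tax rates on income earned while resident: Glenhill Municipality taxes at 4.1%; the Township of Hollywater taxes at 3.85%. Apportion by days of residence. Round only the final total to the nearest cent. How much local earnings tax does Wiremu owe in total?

Glenhill Municipality, 1 Jan – 17 Feb 2017: 48 days → £269,000 × 4.1% × 48/365 = £1,450.3890
The Township of Hollywater, 18 Feb – 31 Dec 2017: 317 days → £269,000 × 3.85% × 317/365 = £8,994.5493
Total = £10,444.9384

£10,444.94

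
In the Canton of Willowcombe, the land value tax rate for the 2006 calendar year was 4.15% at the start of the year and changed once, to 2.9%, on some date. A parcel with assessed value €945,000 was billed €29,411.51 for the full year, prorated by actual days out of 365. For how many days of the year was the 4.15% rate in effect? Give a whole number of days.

Let d = days at the first rate; then 365 − d days at the second rate.
€945,000 × [4.15%·d + 2.9%·(365−d)] / 365 = €29,411.51
Solving gives d = 62, so the new rate took effect on 4 Mar 2006.

62 days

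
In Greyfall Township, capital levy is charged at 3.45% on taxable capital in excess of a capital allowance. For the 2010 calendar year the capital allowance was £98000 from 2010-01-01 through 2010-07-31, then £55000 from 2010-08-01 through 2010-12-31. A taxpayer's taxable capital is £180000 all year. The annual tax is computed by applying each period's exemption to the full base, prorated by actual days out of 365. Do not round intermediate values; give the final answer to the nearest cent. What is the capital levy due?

2010-01-01 to 2010-07-31: 212 days, exemption £98000 → (£180000 − £98000) × 3.45% × 212/365 = £1643.1452
2010-08-01 to 2010-12-31: 153 days, exemption £55000 → (£180000 − £55000) × 3.45% × 153/365 = £1807.7055
Total = £3450.8507

£3450.85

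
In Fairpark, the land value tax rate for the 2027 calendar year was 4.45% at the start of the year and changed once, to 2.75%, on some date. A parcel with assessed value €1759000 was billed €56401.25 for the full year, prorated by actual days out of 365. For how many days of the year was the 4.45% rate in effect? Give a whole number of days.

98 days

Let d = days at the first rate; then 365 − d days at the second rate.
€1759000 × [4.45%·d + 2.75%·(365−d)] / 365 = €56401.25
Solving gives d = 98, so the new rate took effect on 9 April 2027.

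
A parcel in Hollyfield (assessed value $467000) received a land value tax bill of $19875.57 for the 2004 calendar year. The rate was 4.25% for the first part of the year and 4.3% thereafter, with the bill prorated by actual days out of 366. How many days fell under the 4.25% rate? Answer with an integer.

322 days

Let d = days at the first rate; then 366 − d days at the second rate.
$467000 × [4.25%·d + 4.3%·(366−d)] / 366 = $19875.57
Solving gives d = 322, so the new rate took effect on November 18, 2004.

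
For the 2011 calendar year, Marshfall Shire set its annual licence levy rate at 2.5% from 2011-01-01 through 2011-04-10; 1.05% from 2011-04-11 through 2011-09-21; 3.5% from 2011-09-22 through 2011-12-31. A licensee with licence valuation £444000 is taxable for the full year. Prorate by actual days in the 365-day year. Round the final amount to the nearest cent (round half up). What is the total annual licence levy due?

2011-01-01 to 2011-04-10: 100 days at 2.5% → £444000 × 2.5% × 100/365 = £3041.0959
2011-04-11 to 2011-09-21: 164 days at 1.05% → £444000 × 1.05% × 164/365 = £2094.7068
2011-09-22 to 2011-12-31: 101 days at 3.5% → £444000 × 3.5% × 101/365 = £4300.1096
Total = £9435.9123

£9435.91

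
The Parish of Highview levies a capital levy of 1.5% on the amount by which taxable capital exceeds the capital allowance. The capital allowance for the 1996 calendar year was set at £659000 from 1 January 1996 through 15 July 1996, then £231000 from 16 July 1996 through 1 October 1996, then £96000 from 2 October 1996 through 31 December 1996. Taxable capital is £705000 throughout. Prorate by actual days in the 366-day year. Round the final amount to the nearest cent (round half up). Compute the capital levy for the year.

£4157.91

1 January – 15 July 1996: 197 days, exemption £659000 → (£705000 − £659000) × 1.5% × 197/366 = £371.3934
16 July – 1 October 1996: 78 days, exemption £231000 → (£705000 − £231000) × 1.5% × 78/366 = £1515.2459
2 October – 31 December 1996: 91 days, exemption £96000 → (£705000 − £96000) × 1.5% × 91/366 = £2271.2705
Total = £4157.9098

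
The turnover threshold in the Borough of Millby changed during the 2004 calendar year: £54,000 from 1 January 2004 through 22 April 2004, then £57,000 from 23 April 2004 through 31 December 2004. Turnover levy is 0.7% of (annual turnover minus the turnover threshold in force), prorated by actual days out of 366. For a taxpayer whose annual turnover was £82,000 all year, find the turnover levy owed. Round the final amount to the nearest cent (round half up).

£181.48

1 January – 22 April 2004: 113 days, exemption £54,000 → (£82,000 − £54,000) × 0.7% × 113/366 = £60.5137
23 April – 31 December 2004: 253 days, exemption £57,000 → (£82,000 − £57,000) × 0.7% × 253/366 = £120.9699
Total = £181.4836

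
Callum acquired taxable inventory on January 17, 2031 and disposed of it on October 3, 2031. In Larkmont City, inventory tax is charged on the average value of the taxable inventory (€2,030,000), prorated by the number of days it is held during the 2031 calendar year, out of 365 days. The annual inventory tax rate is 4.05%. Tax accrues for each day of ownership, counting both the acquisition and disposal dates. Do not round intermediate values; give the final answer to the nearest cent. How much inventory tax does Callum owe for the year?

€58,564.11

Days held (January 17 – October 3, 2031): 260 out of 365
Tax = €2,030,000 × 4.05% × 260/365 = €58,564.1096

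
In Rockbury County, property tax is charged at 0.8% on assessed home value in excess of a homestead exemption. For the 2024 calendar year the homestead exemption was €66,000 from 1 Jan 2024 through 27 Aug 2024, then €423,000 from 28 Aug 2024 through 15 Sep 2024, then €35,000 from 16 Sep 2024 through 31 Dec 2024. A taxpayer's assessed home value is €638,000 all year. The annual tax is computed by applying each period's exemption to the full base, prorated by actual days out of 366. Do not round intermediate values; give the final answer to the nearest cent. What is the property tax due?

1 Jan – 27 Aug 2024: 240 days, exemption €66,000 → (€638,000 − €66,000) × 0.8% × 240/366 = €3,000.6557
28 Aug – 15 Sep 2024: 19 days, exemption €423,000 → (€638,000 − €423,000) × 0.8% × 19/366 = €89.2896
16 Sep – 31 Dec 2024: 107 days, exemption €35,000 → (€638,000 − €35,000) × 0.8% × 107/366 = €1,410.2951
Total = €4,500.2404

€4,500.24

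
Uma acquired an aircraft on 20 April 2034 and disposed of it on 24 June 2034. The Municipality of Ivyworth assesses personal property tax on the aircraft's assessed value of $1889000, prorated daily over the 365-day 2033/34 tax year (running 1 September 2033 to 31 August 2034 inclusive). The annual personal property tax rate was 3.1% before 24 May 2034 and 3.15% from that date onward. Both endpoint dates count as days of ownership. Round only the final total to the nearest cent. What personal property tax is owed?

20 April – 23 May 2034: 34 days at 3.1% → $1889000 × 3.1% × 34/365 = $5454.8110
24 May – 24 June 2034: 32 days at 3.15% → $1889000 × 3.15% × 32/365 = $5216.7452
Total = $10671.5562

$10671.56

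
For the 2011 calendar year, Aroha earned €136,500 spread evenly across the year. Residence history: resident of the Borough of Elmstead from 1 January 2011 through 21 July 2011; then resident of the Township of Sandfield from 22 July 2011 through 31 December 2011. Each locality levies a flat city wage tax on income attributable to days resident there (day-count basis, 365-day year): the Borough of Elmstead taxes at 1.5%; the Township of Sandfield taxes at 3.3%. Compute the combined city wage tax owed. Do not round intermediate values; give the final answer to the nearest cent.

The Borough of Elmstead, 1 January – 21 July 2011: 202 days → €136,500 × 1.5% × 202/365 = €1,133.1370
The Township of Sandfield, 22 July – 31 December 2011: 163 days → €136,500 × 3.3% × 163/365 = €2,011.5986
Total = €3,144.7356

€3,144.74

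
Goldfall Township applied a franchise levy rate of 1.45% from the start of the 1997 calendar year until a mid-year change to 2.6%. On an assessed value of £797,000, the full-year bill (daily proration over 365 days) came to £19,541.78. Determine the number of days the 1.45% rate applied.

Let d = days at the first rate; then 365 − d days at the second rate.
£797,000 × [1.45%·d + 2.6%·(365−d)] / 365 = £19,541.78
Solving gives d = 47, so the new rate took effect on February 17, 1997.

47 days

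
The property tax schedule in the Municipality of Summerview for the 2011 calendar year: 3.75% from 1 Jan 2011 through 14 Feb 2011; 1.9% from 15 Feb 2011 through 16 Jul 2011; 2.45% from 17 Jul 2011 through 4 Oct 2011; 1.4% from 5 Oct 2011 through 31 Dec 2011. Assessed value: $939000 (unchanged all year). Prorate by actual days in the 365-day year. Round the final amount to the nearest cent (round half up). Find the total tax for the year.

$19982.69

1 Jan – 14 Feb 2011: 45 days at 3.75% → $939000 × 3.75% × 45/365 = $4341.2671
15 Feb – 16 Jul 2011: 152 days at 1.9% → $939000 × 1.9% × 152/365 = $7429.6767
17 Jul – 4 Oct 2011: 80 days at 2.45% → $939000 × 2.45% × 80/365 = $5042.3014
5 Oct – 31 Dec 2011: 88 days at 1.4% → $939000 × 1.4% × 88/365 = $3169.4466
Total = $19982.6918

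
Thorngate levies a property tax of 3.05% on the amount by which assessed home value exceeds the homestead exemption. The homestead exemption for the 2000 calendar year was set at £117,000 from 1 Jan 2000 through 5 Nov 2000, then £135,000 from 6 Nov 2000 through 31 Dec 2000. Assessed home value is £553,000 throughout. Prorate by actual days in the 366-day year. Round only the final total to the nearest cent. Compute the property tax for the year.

1 Jan – 5 Nov 2000: 310 days, exemption £117,000 → (£553,000 − £117,000) × 3.05% × 310/366 = £11,263.3333
6 Nov – 31 Dec 2000: 56 days, exemption £135,000 → (£553,000 − £135,000) × 3.05% × 56/366 = £1,950.6667
Total = £13,214.0000

£13,214.00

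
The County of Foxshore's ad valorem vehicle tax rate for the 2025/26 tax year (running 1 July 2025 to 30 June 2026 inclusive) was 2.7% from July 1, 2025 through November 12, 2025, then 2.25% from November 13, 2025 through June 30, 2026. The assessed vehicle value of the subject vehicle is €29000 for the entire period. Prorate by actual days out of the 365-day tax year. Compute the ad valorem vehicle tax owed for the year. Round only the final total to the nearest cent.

July 1 – November 12, 2025: 135 days at 2.7% → €29000 × 2.7% × 135/365 = €289.6027
November 13, 2025 – June 30, 2026: 230 days at 2.25% → €29000 × 2.25% × 230/365 = €411.1644
Total = €700.7671

€700.77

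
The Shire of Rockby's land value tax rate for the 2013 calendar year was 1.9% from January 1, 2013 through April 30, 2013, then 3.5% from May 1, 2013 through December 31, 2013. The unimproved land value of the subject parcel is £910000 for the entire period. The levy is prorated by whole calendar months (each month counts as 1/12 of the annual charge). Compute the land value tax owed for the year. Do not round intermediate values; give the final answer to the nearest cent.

January 1 – April 30, 2013: 4 months at 1.9% → £910000 × 1.9% × 4/12 = £5763.3333
May 1 – December 31, 2013: 8 months at 3.5% → £910000 × 3.5% × 8/12 = £21233.3333
Total = £26996.6667

£26996.67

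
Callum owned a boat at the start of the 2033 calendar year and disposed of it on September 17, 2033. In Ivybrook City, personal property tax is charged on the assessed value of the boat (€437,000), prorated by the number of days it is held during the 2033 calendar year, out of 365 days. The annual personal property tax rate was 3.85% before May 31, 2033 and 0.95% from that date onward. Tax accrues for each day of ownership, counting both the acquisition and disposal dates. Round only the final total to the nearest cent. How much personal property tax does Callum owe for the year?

€8,165.32

January 1 – May 30, 2033: 150 days at 3.85% → €437,000 × 3.85% × 150/365 = €6,914.1781
May 31 – September 17, 2033: 110 days at 0.95% → €437,000 × 0.95% × 110/365 = €1,251.1370
Total = €8,165.3151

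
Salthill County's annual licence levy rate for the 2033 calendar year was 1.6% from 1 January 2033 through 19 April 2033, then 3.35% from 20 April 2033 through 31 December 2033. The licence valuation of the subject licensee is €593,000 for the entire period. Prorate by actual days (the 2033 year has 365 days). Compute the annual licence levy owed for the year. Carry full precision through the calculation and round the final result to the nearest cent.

1 January – 19 April 2033: 109 days at 1.6% → €593,000 × 1.6% × 109/365 = €2,833.4027
20 April – 31 December 2033: 256 days at 3.35% → €593,000 × 3.35% × 256/365 = €13,933.0630
Total = €16,766.4658

€16,766.47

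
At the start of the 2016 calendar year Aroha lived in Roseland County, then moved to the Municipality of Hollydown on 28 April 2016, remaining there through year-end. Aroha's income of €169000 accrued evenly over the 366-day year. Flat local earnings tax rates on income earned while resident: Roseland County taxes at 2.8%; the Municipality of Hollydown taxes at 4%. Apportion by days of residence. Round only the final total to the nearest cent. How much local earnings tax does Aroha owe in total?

€6106.16

Roseland County, 1 January – 27 April 2016: 118 days → €169000 × 2.8% × 118/366 = €1525.6175
The Municipality of Hollydown, 28 April – 31 December 2016: 248 days → €169000 × 4% × 248/366 = €4580.5464
Total = €6106.1639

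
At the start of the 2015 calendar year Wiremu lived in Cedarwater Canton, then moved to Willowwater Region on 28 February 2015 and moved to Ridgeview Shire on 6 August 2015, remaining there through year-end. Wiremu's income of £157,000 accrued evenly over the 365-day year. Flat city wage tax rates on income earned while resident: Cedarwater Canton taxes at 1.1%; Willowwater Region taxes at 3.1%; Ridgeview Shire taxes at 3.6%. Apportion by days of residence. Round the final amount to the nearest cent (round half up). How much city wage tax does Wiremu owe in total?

£4,686.34

Cedarwater Canton, 1 January – 27 February 2015: 58 days → £157,000 × 1.1% × 58/365 = £274.4274
Willowwater Region, 28 February – 5 August 2015: 159 days → £157,000 × 3.1% × 159/365 = £2,120.1452
Ridgeview Shire, 6 August – 31 December 2015: 148 days → £157,000 × 3.6% × 148/365 = £2,291.7699
Total = £4,686.3425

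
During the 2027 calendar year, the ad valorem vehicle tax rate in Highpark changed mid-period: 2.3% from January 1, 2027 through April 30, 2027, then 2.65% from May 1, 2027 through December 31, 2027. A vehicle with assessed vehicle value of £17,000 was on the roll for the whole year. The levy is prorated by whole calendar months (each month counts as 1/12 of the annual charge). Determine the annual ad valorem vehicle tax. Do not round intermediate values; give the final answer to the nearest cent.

£430.67

January 1 – April 30, 2027: 4 months at 2.3% → £17,000 × 2.3% × 4/12 = £130.3333
May 1 – December 31, 2027: 8 months at 2.65% → £17,000 × 2.65% × 8/12 = £300.3333
Total = £430.6667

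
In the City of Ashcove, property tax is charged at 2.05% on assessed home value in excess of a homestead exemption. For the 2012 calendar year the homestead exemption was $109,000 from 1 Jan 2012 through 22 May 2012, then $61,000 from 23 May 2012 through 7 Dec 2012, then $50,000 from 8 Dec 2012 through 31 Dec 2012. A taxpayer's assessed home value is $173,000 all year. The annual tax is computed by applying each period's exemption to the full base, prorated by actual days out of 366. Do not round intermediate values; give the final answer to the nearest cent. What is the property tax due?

1 Jan – 22 May 2012: 143 days, exemption $109,000 → ($173,000 − $109,000) × 2.05% × 143/366 = $512.6120
23 May – 7 Dec 2012: 199 days, exemption $61,000 → ($173,000 − $61,000) × 2.05% × 199/366 = $1,248.3716
8 Dec – 31 Dec 2012: 24 days, exemption $50,000 → ($173,000 − $50,000) × 2.05% × 24/366 = $165.3443
Total = $1,926.3279

$1,926.33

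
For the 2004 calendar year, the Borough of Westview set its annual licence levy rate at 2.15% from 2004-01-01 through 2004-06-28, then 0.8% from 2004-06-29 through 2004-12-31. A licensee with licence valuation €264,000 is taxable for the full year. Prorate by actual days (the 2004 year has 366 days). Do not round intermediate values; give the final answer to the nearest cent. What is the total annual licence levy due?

2004-01-01 to 2004-06-28: 180 days at 2.15% → €264,000 × 2.15% × 180/366 = €2,791.4754
2004-06-29 to 2004-12-31: 186 days at 0.8% → €264,000 × 0.8% × 186/366 = €1,073.3115
Total = €3,864.7869

€3,864.79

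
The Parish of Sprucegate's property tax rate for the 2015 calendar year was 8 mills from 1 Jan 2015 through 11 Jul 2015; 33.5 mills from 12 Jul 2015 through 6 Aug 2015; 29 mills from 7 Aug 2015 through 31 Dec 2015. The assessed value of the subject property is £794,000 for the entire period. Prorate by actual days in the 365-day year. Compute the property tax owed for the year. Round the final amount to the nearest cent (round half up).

1 Jan – 11 Jul 2015: 192 days at 8 mills → £794,000 × 0.8% × 192/365 = £3,341.3260
12 Jul – 6 Aug 2015: 26 days at 33.5 mills → £794,000 × 3.35% × 26/365 = £1,894.7233
7 Aug – 31 Dec 2015: 147 days at 29 mills → £794,000 × 2.9% × 147/365 = £9,273.4849
Total = £14,509.5342

£14,509.53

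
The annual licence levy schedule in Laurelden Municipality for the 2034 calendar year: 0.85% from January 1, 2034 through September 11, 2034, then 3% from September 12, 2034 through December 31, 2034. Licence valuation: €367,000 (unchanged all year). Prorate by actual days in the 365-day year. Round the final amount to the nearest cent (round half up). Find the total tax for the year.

January 1 – September 11, 2034: 254 days at 0.85% → €367,000 × 0.85% × 254/365 = €2,170.8301
September 12 – December 31, 2034: 111 days at 3% → €367,000 × 3% × 111/365 = €3,348.2466
Total = €5,519.0767

€5,519.08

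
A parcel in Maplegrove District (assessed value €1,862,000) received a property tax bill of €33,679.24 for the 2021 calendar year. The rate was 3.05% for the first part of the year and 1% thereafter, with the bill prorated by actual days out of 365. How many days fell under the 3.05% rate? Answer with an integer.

144 days

Let d = days at the first rate; then 365 − d days at the second rate.
€1,862,000 × [3.05%·d + 1%·(365−d)] / 365 = €33,679.24
Solving gives d = 144, so the new rate took effect on 25 May 2021.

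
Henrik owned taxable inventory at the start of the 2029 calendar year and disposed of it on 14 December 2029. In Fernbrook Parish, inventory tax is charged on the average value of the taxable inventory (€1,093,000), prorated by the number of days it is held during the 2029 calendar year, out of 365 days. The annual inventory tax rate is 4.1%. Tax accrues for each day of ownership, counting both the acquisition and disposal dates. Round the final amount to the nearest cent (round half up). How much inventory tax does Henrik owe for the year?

€42,725.82

Days held (1 January – 14 December 2029): 348 out of 365
Tax = €1,093,000 × 4.1% × 348/365 = €42,725.8192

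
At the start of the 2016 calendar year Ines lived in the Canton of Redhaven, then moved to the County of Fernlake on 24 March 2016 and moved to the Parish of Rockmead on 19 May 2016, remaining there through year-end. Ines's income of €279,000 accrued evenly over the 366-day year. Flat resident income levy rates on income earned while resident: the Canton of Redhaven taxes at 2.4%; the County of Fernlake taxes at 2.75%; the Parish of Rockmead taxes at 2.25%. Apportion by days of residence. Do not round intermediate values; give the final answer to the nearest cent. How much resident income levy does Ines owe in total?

The Canton of Redhaven, 1 January – 23 March 2016: 83 days → €279,000 × 2.4% × 83/366 = €1,518.4918
The County of Fernlake, 24 March – 18 May 2016: 56 days → €279,000 × 2.75% × 56/366 = €1,173.9344
The Parish of Rockmead, 19 May – 31 December 2016: 227 days → €279,000 × 2.25% × 227/366 = €3,893.4221
Total = €6,585.8484

€6,585.85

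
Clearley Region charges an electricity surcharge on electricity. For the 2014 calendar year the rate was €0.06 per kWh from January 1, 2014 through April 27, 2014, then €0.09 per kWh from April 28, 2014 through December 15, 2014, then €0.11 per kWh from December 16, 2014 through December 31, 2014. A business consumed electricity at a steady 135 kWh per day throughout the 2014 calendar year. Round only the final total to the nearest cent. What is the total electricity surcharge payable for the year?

January 1 – April 27, 2014: 117 days × 135 kWh/day = 15,795 kWh at €0.06/kWh → €947.70
April 28 – December 15, 2014: 232 days × 135 kWh/day = 31,320 kWh at €0.09/kWh → €2,818.80
December 16 – December 31, 2014: 16 days × 135 kWh/day = 2,160 kWh at €0.11/kWh → €237.60

€4,004.10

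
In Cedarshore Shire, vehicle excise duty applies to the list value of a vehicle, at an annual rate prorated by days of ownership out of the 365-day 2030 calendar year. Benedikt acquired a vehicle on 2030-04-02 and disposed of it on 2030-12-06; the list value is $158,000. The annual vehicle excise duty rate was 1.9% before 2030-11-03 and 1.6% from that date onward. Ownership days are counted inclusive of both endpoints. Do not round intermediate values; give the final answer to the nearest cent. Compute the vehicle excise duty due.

2030-04-02 to 2030-11-02: 215 days at 1.9% → $158,000 × 1.9% × 215/365 = $1,768.3014
2030-11-03 to 2030-12-06: 34 days at 1.6% → $158,000 × 1.6% × 34/365 = $235.4849
Total = $2,003.7863

$2,003.79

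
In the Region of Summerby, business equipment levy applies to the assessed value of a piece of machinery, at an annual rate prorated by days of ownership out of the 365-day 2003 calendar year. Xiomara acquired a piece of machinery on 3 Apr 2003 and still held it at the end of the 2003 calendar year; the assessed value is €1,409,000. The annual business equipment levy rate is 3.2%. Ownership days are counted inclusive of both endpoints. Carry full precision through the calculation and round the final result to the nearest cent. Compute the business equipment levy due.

€33,723.35

Days held (3 Apr – 31 Dec 2003): 273 out of 365
Tax = €1,409,000 × 3.2% × 273/365 = €33,723.3534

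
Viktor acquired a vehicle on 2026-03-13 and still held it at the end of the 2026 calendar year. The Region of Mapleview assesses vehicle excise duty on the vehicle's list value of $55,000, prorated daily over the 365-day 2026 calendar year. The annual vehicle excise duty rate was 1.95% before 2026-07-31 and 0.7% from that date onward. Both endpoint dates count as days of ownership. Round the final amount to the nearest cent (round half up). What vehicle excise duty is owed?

$573.81

2026-03-13 to 2026-07-30: 140 days at 1.95% → $55,000 × 1.95% × 140/365 = $411.3699
2026-07-31 to 2026-12-31: 154 days at 0.7% → $55,000 × 0.7% × 154/365 = $162.4384
Total = $573.8082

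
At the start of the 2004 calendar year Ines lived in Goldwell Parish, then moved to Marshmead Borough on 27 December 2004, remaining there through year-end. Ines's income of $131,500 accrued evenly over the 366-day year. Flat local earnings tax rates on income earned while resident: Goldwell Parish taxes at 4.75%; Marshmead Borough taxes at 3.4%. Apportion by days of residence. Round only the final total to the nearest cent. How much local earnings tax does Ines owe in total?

Goldwell Parish, 1 January – 26 December 2004: 361 days → $131,500 × 4.75% × 361/366 = $6,160.9187
Marshmead Borough, 27 December – 31 December 2004: 5 days → $131,500 × 3.4% × 5/366 = $61.0792
Total = $6,221.9980

$6,222.00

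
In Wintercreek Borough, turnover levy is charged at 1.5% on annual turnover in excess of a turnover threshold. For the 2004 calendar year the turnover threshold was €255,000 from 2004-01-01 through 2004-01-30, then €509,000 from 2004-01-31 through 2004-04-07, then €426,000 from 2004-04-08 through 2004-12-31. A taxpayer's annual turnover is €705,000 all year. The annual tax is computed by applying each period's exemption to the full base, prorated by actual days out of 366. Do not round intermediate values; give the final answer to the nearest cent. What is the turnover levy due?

€4,163.93

2004-01-01 to 2004-01-30: 30 days, exemption €255,000 → (€705,000 − €255,000) × 1.5% × 30/366 = €553.2787
2004-01-31 to 2004-04-07: 68 days, exemption €509,000 → (€705,000 − €509,000) × 1.5% × 68/366 = €546.2295
2004-04-08 to 2004-12-31: 268 days, exemption €426,000 → (€705,000 − €426,000) × 1.5% × 268/366 = €3,064.4262
Total = €4,163.9344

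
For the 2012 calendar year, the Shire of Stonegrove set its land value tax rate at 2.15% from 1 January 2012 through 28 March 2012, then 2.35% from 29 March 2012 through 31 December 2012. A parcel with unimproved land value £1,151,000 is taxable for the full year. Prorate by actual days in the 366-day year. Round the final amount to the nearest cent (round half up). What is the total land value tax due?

£26,495.01

1 January – 28 March 2012: 88 days at 2.15% → £1,151,000 × 2.15% × 88/366 = £5,949.9781
29 March – 31 December 2012: 278 days at 2.35% → £1,151,000 × 2.35% × 278/366 = £20,545.0355
Total = £26,495.0137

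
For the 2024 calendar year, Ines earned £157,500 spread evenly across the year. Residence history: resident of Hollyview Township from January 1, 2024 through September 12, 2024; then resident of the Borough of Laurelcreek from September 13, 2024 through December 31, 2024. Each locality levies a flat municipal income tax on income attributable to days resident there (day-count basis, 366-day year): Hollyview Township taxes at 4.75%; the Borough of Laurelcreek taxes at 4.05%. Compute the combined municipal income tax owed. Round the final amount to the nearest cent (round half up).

Hollyview Township, January 1 – September 12, 2024: 256 days → £157,500 × 4.75% × 256/366 = £5,232.7869
The Borough of Laurelcreek, September 13 – December 31, 2024: 110 days → £157,500 × 4.05% × 110/366 = £1,917.1107
Total = £7,149.8975

£7,149.90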